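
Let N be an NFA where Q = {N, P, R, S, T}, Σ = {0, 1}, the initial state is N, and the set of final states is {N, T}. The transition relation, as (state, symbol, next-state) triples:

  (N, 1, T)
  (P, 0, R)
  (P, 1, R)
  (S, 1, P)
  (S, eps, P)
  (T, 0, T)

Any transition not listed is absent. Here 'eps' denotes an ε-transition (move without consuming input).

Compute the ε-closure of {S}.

Begin with {S}.
ε-move S → P; add P.

{P, S}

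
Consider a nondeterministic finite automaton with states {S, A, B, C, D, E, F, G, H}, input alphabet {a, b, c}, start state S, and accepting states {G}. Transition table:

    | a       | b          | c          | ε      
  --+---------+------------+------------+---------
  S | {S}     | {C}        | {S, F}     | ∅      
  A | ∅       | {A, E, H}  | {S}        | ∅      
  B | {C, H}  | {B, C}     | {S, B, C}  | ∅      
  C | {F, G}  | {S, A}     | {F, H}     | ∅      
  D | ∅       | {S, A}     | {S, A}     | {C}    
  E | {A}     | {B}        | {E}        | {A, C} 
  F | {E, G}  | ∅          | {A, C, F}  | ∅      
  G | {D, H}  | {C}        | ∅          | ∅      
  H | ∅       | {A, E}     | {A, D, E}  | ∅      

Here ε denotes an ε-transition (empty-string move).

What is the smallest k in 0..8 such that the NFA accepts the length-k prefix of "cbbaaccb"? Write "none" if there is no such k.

Start in {S}.
Read 'c': {S} → {S, F}.
Read 'b': {S, F} → {C}.
Read 'b': {C} → {S, A}.
Read 'a': {S, A} → {S}.
Read 'a': {S} → {S}.
Read 'c': {S} → {S, F}.
Read 'c': {S, F} → {S, A, C, F}.
Read 'b': {S, A, C, F} → {S, A, C, E, H}.
No reachable set along the way intersects F.

none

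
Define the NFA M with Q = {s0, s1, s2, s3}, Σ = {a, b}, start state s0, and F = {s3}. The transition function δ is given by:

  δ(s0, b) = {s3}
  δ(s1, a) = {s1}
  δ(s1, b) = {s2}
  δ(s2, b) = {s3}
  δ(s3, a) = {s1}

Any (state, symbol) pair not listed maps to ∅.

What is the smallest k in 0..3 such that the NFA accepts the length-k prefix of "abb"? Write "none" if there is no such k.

none

Start in {s0}.
Read 'a': {s0} → ∅.
The set is empty and remains empty for the remaining 2 symbols.
No reachable set along the way intersects F.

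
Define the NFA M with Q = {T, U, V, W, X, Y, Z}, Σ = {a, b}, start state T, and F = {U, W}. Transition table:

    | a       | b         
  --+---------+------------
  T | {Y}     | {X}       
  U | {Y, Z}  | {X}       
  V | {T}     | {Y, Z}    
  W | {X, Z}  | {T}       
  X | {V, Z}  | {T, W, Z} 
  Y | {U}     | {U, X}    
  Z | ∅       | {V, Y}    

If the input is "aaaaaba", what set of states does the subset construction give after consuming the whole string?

{T, U, V, Y, Z}

Start in {T}.
Read 'a': T→{Y}; now {Y}.
Read 'a': Y→{U}; now {U}.
Read 'a': U→{Y, Z}; now {Y, Z}.
Read 'a': Y→{U}, Z→∅; now {U}.
Read 'a': U→{Y, Z}; now {Y, Z}.
Read 'b': Y→{U, X}, Z→{V, Y}; now {U, V, X, Y}.
Read 'a': U→{Y, Z}, V→{T}, X→{V, Z}, Y→{U}; now {T, U, V, Y, Z}.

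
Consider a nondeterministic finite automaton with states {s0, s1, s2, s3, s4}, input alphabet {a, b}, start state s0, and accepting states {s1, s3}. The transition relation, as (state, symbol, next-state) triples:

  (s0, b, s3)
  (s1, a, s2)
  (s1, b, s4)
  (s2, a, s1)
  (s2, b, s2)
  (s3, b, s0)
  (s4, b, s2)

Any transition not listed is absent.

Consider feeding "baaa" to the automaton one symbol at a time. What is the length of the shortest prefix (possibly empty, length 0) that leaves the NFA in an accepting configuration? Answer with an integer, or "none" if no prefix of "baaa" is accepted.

1

Start in {s0}.
Read 'b': {s0} → {s3}.
None of the earlier sets intersect F, but {s3} does.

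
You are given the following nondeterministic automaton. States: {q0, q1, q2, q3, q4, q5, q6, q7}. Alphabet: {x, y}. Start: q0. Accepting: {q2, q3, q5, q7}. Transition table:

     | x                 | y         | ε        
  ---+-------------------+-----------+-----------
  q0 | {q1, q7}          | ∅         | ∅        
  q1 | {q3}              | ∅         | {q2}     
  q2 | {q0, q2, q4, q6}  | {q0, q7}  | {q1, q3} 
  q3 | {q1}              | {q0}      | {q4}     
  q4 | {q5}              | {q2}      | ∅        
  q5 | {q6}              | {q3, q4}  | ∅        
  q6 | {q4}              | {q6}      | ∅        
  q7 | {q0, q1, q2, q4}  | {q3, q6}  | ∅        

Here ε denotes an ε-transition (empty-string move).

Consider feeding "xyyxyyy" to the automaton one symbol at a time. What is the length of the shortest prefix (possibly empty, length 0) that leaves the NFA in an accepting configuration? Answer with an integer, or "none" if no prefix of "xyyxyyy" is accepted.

1

Start in {q0}.
Read 'x': {q0} → {q1, q2, q3, q4, q7}.
None of the earlier sets intersect F, but {q1, q2, q3, q4, q7} does.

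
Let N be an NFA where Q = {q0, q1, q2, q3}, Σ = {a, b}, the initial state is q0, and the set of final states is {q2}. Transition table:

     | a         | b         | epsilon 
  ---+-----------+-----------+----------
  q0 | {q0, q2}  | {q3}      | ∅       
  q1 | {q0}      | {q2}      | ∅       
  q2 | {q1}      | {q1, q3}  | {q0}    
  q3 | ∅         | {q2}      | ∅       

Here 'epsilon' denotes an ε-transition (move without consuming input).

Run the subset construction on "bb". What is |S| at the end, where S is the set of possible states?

2

Start in {q0}.
Read 'b': {q0} → {q3}.
Read 'b': {q3} → {q0, q2}.
That set has 2 states.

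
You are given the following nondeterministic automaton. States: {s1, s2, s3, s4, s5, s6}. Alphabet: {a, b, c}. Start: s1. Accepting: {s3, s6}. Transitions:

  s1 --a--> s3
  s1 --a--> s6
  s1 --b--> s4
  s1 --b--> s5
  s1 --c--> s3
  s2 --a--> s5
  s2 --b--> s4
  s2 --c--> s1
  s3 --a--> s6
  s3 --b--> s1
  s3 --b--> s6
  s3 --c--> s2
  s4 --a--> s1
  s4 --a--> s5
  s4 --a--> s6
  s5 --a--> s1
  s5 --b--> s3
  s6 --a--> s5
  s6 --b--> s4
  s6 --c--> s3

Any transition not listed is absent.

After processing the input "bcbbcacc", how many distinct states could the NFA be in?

Start in {s1}.
Read 'b': s1→{s4, s5}; now {s4, s5}.
Read 'c': s4→∅, s5→∅; now ∅.
The set is empty and remains empty for the remaining 6 symbols.
That set has 0 states.

0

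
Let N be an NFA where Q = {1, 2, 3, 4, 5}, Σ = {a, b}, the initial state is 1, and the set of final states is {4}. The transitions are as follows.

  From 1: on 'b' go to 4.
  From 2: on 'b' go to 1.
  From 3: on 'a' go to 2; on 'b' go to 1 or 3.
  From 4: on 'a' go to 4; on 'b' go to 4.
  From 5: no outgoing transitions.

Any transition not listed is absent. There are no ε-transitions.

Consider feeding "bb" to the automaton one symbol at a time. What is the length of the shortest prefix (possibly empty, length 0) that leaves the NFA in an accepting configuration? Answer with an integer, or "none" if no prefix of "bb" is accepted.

1

Start in {1}.
Read 'b': 1→{4}; now {4}.
None of the earlier sets intersect F, but {4} does.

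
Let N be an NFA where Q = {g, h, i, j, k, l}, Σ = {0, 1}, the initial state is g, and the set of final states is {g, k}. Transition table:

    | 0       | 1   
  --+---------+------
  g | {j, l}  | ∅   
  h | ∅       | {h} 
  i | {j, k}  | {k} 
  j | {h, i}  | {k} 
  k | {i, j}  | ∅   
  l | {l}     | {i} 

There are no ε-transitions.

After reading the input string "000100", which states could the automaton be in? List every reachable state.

{h, i, j, k}

Start in {g}.
Read '0': g→{j, l}; now {j, l}.
Read '0': j→{h, i}, l→{l}; now {h, i, l}.
Read '0': h→∅, i→{j, k}, l→{l}; now {j, k, l}.
Read '1': j→{k}, k→∅, l→{i}; now {i, k}.
Read '0': i→{j, k}, k→{i, j}; now {i, j, k}.
Read '0': i→{j, k}, j→{h, i}, k→{i, j}; now {h, i, j, k}.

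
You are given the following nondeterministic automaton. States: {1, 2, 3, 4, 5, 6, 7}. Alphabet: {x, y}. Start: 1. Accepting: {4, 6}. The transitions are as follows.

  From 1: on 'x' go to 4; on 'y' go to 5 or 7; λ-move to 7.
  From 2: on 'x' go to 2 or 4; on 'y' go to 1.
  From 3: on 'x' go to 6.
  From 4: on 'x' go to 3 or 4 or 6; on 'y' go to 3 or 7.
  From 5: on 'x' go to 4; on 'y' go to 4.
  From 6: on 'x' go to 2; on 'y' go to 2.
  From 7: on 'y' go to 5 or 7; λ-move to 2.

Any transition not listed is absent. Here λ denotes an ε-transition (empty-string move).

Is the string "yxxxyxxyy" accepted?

Start: ε-closure({1}) = {1, 2, 7}.
Read 'y': 1→{5, 7}, 2→{1}, 7→{5, 7}; union {1, 5, 7}; ε-closure = {1, 2, 5, 7}.
Read 'x': 1→{4}, 2→{2, 4}, 5→{4}, 7→∅; now {2, 4}.
Read 'x': 2→{2, 4}, 4→{3, 4, 6}; now {2, 3, 4, 6}.
Read 'x': 2→{2, 4}, 3→{6}, 4→{3, 4, 6}, 6→{2}; now {2, 3, 4, 6}.
Read 'y': 2→{1}, 3→∅, 4→{3, 7}, 6→{2}; now {1, 2, 3, 7}.
Read 'x': 1→{4}, 2→{2, 4}, 3→{6}, 7→∅; now {2, 4, 6}.
Read 'x': 2→{2, 4}, 4→{3, 4, 6}, 6→{2}; now {2, 3, 4, 6}.
Read 'y': 2→{1}, 3→∅, 4→{3, 7}, 6→{2}; now {1, 2, 3, 7}.
Read 'y': 1→{5, 7}, 2→{1}, 3→∅, 7→{5, 7}; union {1, 5, 7}; ε-closure = {1, 2, 5, 7}.
The final set {1, 2, 5, 7} contains no accepting state.

No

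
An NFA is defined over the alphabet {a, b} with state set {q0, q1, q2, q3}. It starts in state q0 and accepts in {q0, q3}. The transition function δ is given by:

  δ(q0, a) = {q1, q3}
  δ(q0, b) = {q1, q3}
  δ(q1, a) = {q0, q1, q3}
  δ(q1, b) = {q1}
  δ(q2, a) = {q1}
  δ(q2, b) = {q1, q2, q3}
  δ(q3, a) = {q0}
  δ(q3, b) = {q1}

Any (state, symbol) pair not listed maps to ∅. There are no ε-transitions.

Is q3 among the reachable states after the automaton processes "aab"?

Yes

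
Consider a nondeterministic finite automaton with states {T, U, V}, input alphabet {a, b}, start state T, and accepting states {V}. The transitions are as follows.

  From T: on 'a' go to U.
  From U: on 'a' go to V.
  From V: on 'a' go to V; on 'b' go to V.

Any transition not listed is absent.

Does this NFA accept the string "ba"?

Start in {T}.
Read 'b': T→∅; now ∅.
The set is empty and remains empty for the remaining 1 symbol.
The final set ∅ contains no accepting state.

No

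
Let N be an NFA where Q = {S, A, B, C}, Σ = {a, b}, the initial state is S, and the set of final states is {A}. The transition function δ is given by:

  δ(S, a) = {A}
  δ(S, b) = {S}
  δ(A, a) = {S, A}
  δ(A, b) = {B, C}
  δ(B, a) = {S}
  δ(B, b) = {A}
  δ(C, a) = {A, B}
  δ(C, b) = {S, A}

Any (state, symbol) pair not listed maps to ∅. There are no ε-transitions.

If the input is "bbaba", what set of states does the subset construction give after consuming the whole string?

Start in {S}.
Read 'b': S→{S}; now {S}.
Read 'b': S→{S}; now {S}.
Read 'a': S→{A}; now {A}.
Read 'b': A→{B, C}; now {B, C}.
Read 'a': B→{S}, C→{A, B}; now {S, A, B}.

{S, A, B}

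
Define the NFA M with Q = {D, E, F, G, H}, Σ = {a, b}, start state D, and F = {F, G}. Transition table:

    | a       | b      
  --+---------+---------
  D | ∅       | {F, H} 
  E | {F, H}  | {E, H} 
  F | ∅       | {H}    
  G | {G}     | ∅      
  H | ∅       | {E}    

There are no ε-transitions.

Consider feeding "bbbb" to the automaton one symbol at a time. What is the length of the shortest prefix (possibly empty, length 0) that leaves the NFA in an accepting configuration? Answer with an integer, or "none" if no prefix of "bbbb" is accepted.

1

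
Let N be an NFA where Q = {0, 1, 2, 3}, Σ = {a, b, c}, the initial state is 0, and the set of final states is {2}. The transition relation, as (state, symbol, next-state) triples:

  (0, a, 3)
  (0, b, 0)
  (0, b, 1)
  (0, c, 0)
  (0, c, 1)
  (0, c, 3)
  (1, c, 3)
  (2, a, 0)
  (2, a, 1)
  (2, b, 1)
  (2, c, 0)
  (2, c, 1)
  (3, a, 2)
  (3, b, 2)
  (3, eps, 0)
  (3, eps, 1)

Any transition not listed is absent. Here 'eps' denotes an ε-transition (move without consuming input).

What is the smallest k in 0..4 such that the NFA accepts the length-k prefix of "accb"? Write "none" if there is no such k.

4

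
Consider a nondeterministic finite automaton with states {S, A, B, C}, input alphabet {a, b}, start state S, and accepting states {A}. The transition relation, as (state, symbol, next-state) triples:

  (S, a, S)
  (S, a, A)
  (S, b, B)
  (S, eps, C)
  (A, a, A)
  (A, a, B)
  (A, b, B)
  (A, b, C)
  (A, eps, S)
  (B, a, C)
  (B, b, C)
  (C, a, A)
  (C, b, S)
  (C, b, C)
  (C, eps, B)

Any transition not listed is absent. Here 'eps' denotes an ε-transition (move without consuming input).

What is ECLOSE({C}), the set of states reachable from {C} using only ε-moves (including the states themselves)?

{B, C}

Begin with {C}.
ε-move C → B; add B.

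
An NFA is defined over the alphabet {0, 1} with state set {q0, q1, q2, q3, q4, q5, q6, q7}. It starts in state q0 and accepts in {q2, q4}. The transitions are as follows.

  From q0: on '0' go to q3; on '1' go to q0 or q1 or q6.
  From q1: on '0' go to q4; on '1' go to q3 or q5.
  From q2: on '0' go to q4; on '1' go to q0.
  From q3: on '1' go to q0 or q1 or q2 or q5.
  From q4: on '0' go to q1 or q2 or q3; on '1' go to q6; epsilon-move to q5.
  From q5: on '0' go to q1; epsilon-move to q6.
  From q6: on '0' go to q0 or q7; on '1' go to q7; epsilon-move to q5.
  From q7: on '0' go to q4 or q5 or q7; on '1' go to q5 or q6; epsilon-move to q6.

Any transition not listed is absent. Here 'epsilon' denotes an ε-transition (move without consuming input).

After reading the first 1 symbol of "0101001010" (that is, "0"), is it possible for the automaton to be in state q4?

Start in {q0}.
Read '0': {q0} → {q3}.
State q4 is not in {q3}.

No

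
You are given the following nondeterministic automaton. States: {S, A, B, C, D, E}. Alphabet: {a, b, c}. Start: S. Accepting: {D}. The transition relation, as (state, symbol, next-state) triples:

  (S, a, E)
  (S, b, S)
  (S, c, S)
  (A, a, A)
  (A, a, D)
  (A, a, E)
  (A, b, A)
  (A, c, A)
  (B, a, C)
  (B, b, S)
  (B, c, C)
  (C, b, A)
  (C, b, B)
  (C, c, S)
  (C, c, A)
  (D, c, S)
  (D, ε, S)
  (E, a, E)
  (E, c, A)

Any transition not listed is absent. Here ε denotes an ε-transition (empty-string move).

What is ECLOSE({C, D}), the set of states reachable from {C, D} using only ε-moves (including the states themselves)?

{S, C, D}

Begin with {C, D}.
ε-move D → S; add S.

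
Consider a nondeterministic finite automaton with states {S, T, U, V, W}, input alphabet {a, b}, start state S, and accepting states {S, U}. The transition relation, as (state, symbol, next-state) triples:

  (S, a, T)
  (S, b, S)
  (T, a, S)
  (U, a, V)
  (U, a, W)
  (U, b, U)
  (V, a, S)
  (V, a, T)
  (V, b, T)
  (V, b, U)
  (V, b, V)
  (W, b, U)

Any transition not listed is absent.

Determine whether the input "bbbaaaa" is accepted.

Start in {S}.
Read 'b': S→{S}; now {S}.
Read 'b': S→{S}; now {S}.
Read 'b': S→{S}; now {S}.
Read 'a': S→{T}; now {T}.
Read 'a': T→{S}; now {S}.
Read 'a': S→{T}; now {T}.
Read 'a': T→{S}; now {S}.
The final set {S} contains the accepting state S.

Yes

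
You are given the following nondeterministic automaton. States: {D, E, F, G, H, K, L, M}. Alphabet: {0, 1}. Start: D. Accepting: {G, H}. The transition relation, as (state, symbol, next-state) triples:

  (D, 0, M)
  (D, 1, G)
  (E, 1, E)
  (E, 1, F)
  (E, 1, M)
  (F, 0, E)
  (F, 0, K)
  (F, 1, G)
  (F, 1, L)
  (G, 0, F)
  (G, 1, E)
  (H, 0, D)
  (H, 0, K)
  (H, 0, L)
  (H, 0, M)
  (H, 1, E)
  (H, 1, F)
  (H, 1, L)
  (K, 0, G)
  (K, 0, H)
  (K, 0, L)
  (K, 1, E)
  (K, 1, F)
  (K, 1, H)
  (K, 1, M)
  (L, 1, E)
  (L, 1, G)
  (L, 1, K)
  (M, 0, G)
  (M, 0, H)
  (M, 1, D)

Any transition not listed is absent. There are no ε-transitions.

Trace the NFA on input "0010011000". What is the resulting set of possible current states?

{D, E, F, G, H, K, L, M}

Start in {D}.
Read '0': {D} → {M}.
Read '0': {M} → {G, H}.
Read '1': {G, H} → {E, F, L}.
Read '0': {E, F, L} → {E, K}.
Read '0': {E, K} → {G, H, L}.
Read '1': {G, H, L} → {E, F, G, K, L}.
Read '1': {E, F, G, K, L} → {E, F, G, H, K, L, M}.
Read '0': {E, F, G, H, K, L, M} → {D, E, F, G, H, K, L, M}.
Read '0': {D, E, F, G, H, K, L, M} → {D, E, F, G, H, K, L, M}.
Read '0': {D, E, F, G, H, K, L, M} → {D, E, F, G, H, K, L, M}.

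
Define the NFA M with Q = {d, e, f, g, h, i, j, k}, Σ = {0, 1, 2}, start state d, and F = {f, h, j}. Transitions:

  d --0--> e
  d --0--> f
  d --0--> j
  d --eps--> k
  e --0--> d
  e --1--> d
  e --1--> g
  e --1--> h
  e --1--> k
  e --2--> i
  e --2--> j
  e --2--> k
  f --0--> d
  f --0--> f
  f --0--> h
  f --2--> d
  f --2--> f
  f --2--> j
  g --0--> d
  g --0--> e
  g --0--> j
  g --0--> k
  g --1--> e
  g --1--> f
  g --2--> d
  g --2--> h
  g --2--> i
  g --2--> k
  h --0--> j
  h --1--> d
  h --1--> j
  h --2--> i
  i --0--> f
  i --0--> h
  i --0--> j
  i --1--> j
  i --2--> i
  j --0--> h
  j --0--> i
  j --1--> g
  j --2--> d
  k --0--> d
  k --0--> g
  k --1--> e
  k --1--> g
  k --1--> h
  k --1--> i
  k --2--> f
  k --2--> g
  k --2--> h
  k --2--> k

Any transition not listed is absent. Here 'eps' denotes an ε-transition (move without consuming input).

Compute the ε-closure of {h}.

{h}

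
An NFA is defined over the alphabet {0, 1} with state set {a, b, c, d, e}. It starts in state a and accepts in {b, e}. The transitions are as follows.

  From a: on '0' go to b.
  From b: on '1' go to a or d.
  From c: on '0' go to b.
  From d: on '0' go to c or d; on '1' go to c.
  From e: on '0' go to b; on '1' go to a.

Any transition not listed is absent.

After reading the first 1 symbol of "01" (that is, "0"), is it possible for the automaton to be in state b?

Start in {a}.
Read '0': a→{b}; now {b}.
State b is in {b}.

Yes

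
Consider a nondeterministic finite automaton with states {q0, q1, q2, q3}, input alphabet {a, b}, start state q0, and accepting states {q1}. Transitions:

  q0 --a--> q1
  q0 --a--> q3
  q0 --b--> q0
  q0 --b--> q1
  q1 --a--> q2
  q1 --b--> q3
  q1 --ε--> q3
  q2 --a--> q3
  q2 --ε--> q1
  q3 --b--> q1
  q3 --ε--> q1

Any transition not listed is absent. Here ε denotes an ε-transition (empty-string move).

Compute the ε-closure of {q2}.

Begin with {q2}.
ε-move q2 → q1; add q1.
ε-move q1 → q3; add q3.

{q1, q2, q3}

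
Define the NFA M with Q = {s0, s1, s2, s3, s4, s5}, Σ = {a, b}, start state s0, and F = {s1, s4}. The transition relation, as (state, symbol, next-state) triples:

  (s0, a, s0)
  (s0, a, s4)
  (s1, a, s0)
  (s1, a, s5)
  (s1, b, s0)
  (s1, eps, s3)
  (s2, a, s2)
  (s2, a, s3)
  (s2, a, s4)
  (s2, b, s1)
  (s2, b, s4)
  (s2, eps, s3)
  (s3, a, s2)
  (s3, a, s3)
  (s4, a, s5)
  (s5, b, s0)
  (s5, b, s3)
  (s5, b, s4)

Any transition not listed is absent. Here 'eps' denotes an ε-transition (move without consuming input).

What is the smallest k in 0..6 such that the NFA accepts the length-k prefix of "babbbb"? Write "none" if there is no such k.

none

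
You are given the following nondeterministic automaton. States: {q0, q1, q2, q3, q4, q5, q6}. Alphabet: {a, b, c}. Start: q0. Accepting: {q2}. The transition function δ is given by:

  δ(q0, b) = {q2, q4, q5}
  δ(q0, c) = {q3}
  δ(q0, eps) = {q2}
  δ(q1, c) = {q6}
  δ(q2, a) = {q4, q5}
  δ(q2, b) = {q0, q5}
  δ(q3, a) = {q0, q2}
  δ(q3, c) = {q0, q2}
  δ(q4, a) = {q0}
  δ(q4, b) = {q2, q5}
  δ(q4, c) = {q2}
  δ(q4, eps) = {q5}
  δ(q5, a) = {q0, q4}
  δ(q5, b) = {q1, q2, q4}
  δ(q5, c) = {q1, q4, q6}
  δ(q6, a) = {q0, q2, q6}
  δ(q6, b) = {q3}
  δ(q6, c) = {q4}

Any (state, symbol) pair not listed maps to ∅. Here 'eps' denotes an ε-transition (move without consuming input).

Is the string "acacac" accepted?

Yes

Start: ε-closure({q0}) = {q0, q2}.
Read 'a': {q0, q2} → {q4, q5}.
Read 'c': {q4, q5} → {q1, q2, q4, q5, q6}.
Read 'a': {q1, q2, q4, q5, q6} → {q0, q2, q4, q5, q6}.
Read 'c': {q0, q2, q4, q5, q6} → {q1, q2, q3, q4, q5, q6}.
Read 'a': {q1, q2, q3, q4, q5, q6} → {q0, q2, q4, q5, q6}.
Read 'c': {q0, q2, q4, q5, q6} → {q1, q2, q3, q4, q5, q6}.
The final set {q1, q2, q3, q4, q5, q6} contains the accepting state q2.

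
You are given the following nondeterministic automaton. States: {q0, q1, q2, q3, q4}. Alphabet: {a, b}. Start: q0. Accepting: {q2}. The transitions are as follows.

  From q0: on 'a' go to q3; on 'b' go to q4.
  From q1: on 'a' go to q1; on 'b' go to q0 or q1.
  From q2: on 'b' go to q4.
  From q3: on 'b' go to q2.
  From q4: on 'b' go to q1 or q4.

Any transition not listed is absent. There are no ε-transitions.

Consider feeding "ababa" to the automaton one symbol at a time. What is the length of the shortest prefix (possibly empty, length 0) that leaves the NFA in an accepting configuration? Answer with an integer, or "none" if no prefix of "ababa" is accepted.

2

Start in {q0}.
Read 'a': {q0} → {q3}.
Read 'b': {q3} → {q2}.
None of the earlier sets intersect F, but {q2} does.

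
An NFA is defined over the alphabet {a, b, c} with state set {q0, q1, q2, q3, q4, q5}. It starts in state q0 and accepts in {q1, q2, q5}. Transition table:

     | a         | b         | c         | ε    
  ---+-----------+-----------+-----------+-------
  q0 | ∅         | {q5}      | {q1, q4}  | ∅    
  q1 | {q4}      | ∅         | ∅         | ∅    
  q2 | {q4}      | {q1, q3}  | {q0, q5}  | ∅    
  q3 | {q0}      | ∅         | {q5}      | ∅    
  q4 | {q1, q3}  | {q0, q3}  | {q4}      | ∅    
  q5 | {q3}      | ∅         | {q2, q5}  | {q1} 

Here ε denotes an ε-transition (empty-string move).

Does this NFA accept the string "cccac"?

Yes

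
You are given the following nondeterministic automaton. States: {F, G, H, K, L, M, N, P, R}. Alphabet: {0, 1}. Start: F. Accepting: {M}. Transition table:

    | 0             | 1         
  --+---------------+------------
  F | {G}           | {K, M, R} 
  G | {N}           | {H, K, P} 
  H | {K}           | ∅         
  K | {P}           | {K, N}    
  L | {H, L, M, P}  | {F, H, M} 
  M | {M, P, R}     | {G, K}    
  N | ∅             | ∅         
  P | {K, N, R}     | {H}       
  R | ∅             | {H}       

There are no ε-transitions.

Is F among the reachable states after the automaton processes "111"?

Start in {F}.
Read '1': F→{K, M, R}; now {K, M, R}.
Read '1': K→{K, N}, M→{G, K}, R→{H}; now {G, H, K, N}.
Read '1': G→{H, K, P}, H→∅, K→{K, N}, N→∅; now {H, K, N, P}.
State F is not in {H, K, N, P}.

No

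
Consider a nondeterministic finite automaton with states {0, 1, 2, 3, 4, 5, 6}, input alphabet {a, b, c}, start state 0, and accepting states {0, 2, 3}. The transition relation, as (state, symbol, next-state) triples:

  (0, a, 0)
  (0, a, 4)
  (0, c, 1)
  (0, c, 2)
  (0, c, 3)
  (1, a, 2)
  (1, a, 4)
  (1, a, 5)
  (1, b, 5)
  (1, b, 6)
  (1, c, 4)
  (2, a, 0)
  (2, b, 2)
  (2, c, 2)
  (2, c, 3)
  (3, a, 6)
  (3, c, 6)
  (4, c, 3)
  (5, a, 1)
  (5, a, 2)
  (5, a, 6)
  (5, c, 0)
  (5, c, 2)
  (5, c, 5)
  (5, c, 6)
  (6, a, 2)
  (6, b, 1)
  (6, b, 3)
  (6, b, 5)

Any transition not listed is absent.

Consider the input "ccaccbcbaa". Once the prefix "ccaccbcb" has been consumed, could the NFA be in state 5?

Start in {0}.
Read 'c': {0} → {1, 2, 3}.
Read 'c': {1, 2, 3} → {2, 3, 4, 6}.
Read 'a': {2, 3, 4, 6} → {0, 2, 6}.
Read 'c': {0, 2, 6} → {1, 2, 3}.
Read 'c': {1, 2, 3} → {2, 3, 4, 6}.
Read 'b': {2, 3, 4, 6} → {1, 2, 3, 5}.
Read 'c': {1, 2, 3, 5} → {0, 2, 3, 4, 5, 6}.
Read 'b': {0, 2, 3, 4, 5, 6} → {1, 2, 3, 5}.
State 5 is in {1, 2, 3, 5}.

Yes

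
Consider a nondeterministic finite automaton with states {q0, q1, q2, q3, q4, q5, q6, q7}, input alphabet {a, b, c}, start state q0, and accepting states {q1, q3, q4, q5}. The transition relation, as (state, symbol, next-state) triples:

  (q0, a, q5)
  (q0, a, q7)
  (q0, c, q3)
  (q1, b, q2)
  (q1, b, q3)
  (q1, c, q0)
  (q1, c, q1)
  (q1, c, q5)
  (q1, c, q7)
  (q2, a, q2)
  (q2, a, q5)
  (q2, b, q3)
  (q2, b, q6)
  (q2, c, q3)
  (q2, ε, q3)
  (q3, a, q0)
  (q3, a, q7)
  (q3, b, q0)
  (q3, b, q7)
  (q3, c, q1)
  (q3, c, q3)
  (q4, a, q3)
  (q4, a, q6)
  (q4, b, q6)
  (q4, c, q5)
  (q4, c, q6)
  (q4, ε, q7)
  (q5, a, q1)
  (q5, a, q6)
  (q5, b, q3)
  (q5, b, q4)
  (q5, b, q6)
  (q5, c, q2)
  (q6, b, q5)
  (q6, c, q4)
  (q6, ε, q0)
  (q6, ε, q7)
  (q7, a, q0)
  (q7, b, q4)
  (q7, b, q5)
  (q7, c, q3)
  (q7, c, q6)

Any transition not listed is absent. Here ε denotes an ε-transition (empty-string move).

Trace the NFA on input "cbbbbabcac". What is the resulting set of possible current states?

Start in {q0}.
Read 'c': q0→{q3}; now {q3}.
Read 'b': q3→{q0, q7}; now {q0, q7}.
Read 'b': q0→∅, q7→{q4, q5}; union {q4, q5}; ε-closure = {q4, q5, q7}.
Read 'b': q4→{q6}, q5→{q3, q4, q6}, q7→{q4, q5}; union {q3, q4, q5, q6}; ε-closure = {q0, q3, q4, q5, q6, q7}.
Read 'b': q0→∅, q3→{q0, q7}, q4→{q6}, q5→{q3, q4, q6}, q6→{q5}, q7→{q4, q5}; now {q0, q3, q4, q5, q6, q7}.
Read 'a': q0→{q5, q7}, q3→{q0, q7}, q4→{q3, q6}, q5→{q1, q6}, q6→∅, q7→{q0}; now {q0, q1, q3, q5, q6, q7}.
Read 'b': q0→∅, q1→{q2, q3}, q3→{q0, q7}, q5→{q3, q4, q6}, q6→{q5}, q7→{q4, q5}; now {q0, q2, q3, q4, q5, q6, q7}.
Read 'c': q0→{q3}, q2→{q3}, q3→{q1, q3}, q4→{q5, q6}, q5→{q2}, q6→{q4}, q7→{q3, q6}; union {q1, q2, q3, q4, q5, q6}; ε-closure = {q0, q1, q2, q3, q4, q5, q6, q7}.
Read 'a': q0→{q5, q7}, q1→∅, q2→{q2, q5}, q3→{q0, q7}, q4→{q3, q6}, q5→{q1, q6}, q6→∅, q7→{q0}; now {q0, q1, q2, q3, q5, q6, q7}.
Read 'c': q0→{q3}, q1→{q0, q1, q5, q7}, q2→{q3}, q3→{q1, q3}, q5→{q2}, q6→{q4}, q7→{q3, q6}; now {q0, q1, q2, q3, q4, q5, q6, q7}.

{q0, q1, q2, q3, q4, q5, q6, q7}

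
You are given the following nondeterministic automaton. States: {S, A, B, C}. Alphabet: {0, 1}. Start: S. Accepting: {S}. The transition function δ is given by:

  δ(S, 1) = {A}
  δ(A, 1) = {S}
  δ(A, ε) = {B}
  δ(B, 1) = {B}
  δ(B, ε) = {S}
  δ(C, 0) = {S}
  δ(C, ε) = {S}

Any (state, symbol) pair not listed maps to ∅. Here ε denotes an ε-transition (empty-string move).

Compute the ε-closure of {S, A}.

Begin with {S, A}.
ε-move A → B; add B.

{S, A, B}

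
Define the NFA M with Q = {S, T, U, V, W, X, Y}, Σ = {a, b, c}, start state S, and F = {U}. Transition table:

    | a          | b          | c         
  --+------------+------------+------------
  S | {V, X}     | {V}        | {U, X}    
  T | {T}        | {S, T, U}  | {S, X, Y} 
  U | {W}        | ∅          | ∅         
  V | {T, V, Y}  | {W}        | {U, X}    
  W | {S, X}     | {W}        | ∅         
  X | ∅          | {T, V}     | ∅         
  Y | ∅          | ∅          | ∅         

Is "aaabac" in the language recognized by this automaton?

Start in {S}.
Read 'a': S→{V, X}; now {V, X}.
Read 'a': V→{T, V, Y}, X→∅; now {T, V, Y}.
Read 'a': T→{T}, V→{T, V, Y}, Y→∅; now {T, V, Y}.
Read 'b': T→{S, T, U}, V→{W}, Y→∅; now {S, T, U, W}.
Read 'a': S→{V, X}, T→{T}, U→{W}, W→{S, X}; now {S, T, V, W, X}.
Read 'c': S→{U, X}, T→{S, X, Y}, V→{U, X}, W→∅, X→∅; now {S, U, X, Y}.
The final set {S, U, X, Y} contains the accepting state U.

Yes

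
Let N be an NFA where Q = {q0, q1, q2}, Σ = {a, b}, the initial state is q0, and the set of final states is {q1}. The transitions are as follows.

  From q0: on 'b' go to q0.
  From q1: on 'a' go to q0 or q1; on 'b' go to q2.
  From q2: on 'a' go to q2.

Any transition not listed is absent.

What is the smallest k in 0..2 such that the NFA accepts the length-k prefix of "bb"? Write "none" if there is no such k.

Start in {q0}.
Read 'b': {q0} → {q0}.
Read 'b': {q0} → {q0}.
No reachable set along the way intersects F.

none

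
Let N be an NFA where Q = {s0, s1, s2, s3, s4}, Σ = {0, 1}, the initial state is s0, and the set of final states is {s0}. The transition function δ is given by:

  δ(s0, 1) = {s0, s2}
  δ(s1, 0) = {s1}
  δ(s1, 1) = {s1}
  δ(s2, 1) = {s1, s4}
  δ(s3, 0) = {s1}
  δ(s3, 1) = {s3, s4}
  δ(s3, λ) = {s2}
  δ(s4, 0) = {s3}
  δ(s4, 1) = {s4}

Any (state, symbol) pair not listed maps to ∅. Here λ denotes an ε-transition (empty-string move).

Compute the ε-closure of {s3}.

Begin with {s3}.
ε-move s3 → s2; add s2.

{s2, s3}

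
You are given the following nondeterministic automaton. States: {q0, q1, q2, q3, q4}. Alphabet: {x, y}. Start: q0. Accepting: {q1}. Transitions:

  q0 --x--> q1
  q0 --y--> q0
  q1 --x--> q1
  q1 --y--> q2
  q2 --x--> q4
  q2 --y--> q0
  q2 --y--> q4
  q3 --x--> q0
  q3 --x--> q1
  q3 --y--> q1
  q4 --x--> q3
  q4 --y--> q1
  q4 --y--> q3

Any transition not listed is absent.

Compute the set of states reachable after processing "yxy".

{q2}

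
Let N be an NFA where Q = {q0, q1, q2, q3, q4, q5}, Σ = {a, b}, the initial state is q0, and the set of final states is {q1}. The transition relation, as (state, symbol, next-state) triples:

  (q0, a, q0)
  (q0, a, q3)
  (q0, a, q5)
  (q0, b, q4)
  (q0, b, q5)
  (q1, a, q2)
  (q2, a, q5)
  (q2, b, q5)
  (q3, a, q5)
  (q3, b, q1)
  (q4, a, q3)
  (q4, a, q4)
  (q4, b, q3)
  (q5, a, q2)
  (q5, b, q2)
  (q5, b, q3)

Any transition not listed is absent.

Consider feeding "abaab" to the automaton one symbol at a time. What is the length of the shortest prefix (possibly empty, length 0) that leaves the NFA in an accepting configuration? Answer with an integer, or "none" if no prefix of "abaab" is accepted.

2

Start in {q0}.
Read 'a': {q0} → {q0, q3, q5}.
Read 'b': {q0, q3, q5} → {q1, q2, q3, q4, q5}.
None of the earlier sets intersect F, but {q1, q2, q3, q4, q5} does.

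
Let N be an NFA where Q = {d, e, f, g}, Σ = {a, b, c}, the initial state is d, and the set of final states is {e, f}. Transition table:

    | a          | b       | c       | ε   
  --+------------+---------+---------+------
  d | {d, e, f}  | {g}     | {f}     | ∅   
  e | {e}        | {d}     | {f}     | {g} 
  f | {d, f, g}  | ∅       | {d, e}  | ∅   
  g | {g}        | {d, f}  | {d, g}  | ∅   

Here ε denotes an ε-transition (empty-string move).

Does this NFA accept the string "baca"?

Yes

Start in {d}.
Read 'b': d→{g}; now {g}.
Read 'a': g→{g}; now {g}.
Read 'c': g→{d, g}; now {d, g}.
Read 'a': d→{d, e, f}, g→{g}; now {d, e, f, g}.
The final set {d, e, f, g} contains the accepting states e, f.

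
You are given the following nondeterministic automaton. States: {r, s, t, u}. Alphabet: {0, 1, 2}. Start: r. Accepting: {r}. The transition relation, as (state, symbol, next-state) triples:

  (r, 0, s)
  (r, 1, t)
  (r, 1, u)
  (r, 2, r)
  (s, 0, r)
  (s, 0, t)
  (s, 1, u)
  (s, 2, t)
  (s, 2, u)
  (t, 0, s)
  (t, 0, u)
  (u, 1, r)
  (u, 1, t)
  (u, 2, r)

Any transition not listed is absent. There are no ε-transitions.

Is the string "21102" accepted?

Yes

Start in {r}.
Read '2': r→{r}; now {r}.
Read '1': r→{t, u}; now {t, u}.
Read '1': t→∅, u→{r, t}; now {r, t}.
Read '0': r→{s}, t→{s, u}; now {s, u}.
Read '2': s→{t, u}, u→{r}; now {r, t, u}.
The final set {r, t, u} contains the accepting state r.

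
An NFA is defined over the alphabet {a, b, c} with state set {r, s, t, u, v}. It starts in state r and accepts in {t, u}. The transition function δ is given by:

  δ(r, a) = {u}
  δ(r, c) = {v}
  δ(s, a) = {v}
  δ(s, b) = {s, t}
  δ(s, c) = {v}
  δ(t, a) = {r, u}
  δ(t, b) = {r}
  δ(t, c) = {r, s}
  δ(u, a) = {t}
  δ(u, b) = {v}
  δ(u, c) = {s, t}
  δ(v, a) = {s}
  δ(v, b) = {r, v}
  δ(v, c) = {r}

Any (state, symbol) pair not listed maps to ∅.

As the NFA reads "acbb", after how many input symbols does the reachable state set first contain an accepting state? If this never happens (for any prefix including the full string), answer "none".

1

Start in {r}.
Read 'a': r→{u}; now {u}.
None of the earlier sets intersect F, but {u} does.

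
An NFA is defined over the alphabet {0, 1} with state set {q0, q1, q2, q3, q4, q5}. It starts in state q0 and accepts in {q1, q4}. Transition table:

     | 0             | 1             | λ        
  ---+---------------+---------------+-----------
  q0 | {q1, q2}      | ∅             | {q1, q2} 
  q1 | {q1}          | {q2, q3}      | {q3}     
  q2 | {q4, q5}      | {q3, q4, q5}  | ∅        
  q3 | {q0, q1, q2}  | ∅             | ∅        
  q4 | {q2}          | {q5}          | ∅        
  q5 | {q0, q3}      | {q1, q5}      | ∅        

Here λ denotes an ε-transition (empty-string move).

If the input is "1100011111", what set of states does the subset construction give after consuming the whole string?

{q1, q2, q3, q4, q5}

Start: ε-closure({q0}) = {q0, q1, q2, q3}.
Read '1': {q0, q1, q2, q3} → {q2, q3, q4, q5}.
Read '1': {q2, q3, q4, q5} → {q1, q3, q4, q5}.
Read '0': {q1, q3, q4, q5} → {q0, q1, q2, q3}.
Read '0': {q0, q1, q2, q3} → {q0, q1, q2, q3, q4, q5}.
Read '0': {q0, q1, q2, q3, q4, q5} → {q0, q1, q2, q3, q4, q5}.
Read '1': {q0, q1, q2, q3, q4, q5} → {q1, q2, q3, q4, q5}.
Read '1': {q1, q2, q3, q4, q5} → {q1, q2, q3, q4, q5}.
Read '1': {q1, q2, q3, q4, q5} → {q1, q2, q3, q4, q5}.
Read '1': {q1, q2, q3, q4, q5} → {q1, q2, q3, q4, q5}.
Read '1': {q1, q2, q3, q4, q5} → {q1, q2, q3, q4, q5}.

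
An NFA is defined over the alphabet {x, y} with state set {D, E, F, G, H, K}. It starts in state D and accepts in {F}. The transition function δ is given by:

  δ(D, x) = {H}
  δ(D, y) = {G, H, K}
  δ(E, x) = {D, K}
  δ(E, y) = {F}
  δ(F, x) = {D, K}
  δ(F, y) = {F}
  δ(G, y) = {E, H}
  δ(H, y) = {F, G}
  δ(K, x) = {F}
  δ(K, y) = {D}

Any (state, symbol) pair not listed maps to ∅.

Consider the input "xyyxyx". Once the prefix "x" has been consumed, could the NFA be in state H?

Start in {D}.
Read 'x': D→{H}; now {H}.
State H is in {H}.

Yes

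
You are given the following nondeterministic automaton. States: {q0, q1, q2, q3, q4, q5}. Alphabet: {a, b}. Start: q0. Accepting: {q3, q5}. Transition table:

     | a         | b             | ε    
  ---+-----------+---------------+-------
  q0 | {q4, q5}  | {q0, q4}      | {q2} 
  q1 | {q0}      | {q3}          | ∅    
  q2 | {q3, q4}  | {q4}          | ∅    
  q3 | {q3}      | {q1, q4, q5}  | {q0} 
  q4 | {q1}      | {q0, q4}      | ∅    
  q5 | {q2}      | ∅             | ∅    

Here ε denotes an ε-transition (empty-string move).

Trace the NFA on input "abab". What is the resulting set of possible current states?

Start: ε-closure({q0}) = {q0, q2}.
Read 'a': q0→{q4, q5}, q2→{q3, q4}; union {q3, q4, q5}; ε-closure = {q0, q2, q3, q4, q5}.
Read 'b': q0→{q0, q4}, q2→{q4}, q3→{q1, q4, q5}, q4→{q0, q4}, q5→∅; union {q0, q1, q4, q5}; ε-closure = {q0, q1, q2, q4, q5}.
Read 'a': q0→{q4, q5}, q1→{q0}, q2→{q3, q4}, q4→{q1}, q5→{q2}; now {q0, q1, q2, q3, q4, q5}.
Read 'b': q0→{q0, q4}, q1→{q3}, q2→{q4}, q3→{q1, q4, q5}, q4→{q0, q4}, q5→∅; union {q0, q1, q3, q4, q5}; ε-closure = {q0, q1, q2, q3, q4, q5}.

{q0, q1, q2, q3, q4, q5}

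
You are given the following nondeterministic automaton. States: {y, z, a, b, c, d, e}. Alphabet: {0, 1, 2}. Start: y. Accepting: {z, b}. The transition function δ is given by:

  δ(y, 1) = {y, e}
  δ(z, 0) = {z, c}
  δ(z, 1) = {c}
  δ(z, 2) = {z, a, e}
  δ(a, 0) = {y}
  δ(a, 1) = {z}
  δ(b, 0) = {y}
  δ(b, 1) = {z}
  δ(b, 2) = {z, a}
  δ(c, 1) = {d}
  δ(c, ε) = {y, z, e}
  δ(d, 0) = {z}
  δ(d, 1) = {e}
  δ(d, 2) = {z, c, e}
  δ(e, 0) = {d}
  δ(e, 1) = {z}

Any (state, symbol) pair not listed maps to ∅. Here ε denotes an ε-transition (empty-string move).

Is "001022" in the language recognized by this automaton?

No

Start in {y}.
Read '0': {y} → ∅.
The set is empty and remains empty for the remaining 5 symbols.
The final set ∅ contains no accepting state.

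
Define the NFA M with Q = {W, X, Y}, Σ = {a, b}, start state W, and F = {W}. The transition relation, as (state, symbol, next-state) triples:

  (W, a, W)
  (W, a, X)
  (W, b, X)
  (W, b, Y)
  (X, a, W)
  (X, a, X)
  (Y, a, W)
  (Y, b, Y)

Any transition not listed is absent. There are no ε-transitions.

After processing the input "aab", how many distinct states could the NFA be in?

Start in {W}.
Read 'a': {W} → {W, X}.
Read 'a': {W, X} → {W, X}.
Read 'b': {W, X} → {X, Y}.
That set has 2 states.

2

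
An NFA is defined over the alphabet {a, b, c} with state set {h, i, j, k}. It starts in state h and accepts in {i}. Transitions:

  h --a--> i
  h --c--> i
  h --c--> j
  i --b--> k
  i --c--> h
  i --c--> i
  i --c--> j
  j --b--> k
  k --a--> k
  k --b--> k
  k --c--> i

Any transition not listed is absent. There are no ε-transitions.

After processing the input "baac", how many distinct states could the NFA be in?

Start in {h}.
Read 'b': h→∅; now ∅.
The set is empty and remains empty for the remaining 3 symbols.
That set has 0 states.

0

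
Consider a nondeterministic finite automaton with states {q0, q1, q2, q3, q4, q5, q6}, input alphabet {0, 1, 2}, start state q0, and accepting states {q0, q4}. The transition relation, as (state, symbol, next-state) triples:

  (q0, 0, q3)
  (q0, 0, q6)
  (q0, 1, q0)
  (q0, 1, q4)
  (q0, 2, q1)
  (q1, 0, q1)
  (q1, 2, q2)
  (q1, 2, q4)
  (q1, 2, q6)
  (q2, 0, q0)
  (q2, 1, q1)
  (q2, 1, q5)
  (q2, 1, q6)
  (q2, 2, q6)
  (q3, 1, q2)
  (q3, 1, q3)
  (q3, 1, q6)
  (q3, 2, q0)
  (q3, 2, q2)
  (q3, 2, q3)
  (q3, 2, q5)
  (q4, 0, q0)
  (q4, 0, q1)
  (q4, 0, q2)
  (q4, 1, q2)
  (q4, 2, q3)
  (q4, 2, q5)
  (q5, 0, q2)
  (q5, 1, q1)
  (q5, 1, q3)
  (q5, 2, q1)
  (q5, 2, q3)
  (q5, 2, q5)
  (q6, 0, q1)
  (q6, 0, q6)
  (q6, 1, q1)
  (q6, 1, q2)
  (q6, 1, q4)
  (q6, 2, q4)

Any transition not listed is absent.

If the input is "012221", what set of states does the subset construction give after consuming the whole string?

Start in {q0}.
Read '0': q0→{q3, q6}; now {q3, q6}.
Read '1': q3→{q2, q3, q6}, q6→{q1, q2, q4}; now {q1, q2, q3, q4, q6}.
Read '2': q1→{q2, q4, q6}, q2→{q6}, q3→{q0, q2, q3, q5}, q4→{q3, q5}, q6→{q4}; now {q0, q2, q3, q4, q5, q6}.
Read '2': q0→{q1}, q2→{q6}, q3→{q0, q2, q3, q5}, q4→{q3, q5}, q5→{q1, q3, q5}, q6→{q4}; now {q0, q1, q2, q3, q4, q5, q6}.
Read '2': q0→{q1}, q1→{q2, q4, q6}, q2→{q6}, q3→{q0, q2, q3, q5}, q4→{q3, q5}, q5→{q1, q3, q5}, q6→{q4}; now {q0, q1, q2, q3, q4, q5, q6}.
Read '1': q0→{q0, q4}, q1→∅, q2→{q1, q5, q6}, q3→{q2, q3, q6}, q4→{q2}, q5→{q1, q3}, q6→{q1, q2, q4}; now {q0, q1, q2, q3, q4, q5, q6}.

{q0, q1, q2, q3, q4, q5, q6}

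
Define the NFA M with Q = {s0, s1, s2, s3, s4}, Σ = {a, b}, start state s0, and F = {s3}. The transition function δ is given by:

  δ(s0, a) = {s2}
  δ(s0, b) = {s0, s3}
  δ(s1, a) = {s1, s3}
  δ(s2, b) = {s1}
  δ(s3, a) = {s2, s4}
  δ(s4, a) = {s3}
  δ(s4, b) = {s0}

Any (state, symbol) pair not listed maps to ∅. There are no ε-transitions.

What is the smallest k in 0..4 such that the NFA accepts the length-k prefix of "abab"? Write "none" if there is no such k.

3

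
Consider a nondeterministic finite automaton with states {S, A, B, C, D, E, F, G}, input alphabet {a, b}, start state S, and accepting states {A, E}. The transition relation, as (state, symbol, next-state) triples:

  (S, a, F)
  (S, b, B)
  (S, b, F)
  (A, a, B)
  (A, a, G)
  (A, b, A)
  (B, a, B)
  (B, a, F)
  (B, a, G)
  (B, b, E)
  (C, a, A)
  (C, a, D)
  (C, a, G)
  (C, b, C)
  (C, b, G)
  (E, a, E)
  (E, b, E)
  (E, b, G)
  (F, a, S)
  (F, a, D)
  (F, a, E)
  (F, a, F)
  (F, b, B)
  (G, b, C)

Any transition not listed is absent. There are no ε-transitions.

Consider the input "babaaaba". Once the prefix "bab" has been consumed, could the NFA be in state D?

No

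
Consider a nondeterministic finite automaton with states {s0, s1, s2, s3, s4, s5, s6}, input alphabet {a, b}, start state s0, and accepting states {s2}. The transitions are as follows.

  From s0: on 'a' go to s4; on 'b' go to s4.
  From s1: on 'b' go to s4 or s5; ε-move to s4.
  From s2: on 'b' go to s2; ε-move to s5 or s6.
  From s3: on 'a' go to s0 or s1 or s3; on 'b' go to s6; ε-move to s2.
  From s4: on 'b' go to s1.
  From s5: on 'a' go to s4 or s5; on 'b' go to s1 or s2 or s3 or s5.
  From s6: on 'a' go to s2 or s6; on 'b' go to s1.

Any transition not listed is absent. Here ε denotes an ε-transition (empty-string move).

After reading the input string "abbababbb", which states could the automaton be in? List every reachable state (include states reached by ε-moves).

Start in {s0}.
Read 'a': {s0} → {s4}.
Read 'b': {s4} → {s1, s4}.
Read 'b': {s1, s4} → {s1, s4, s5}.
Read 'a': {s1, s4, s5} → {s4, s5}.
Read 'b': {s4, s5} → {s1, s2, s3, s4, s5, s6}.
Read 'a': {s1, s2, s3, s4, s5, s6} → {s0, s1, s2, s3, s4, s5, s6}.
Read 'b': {s0, s1, s2, s3, s4, s5, s6} → {s1, s2, s3, s4, s5, s6}.
Read 'b': {s1, s2, s3, s4, s5, s6} → {s1, s2, s3, s4, s5, s6}.
Read 'b': {s1, s2, s3, s4, s5, s6} → {s1, s2, s3, s4, s5, s6}.

{s1, s2, s3, s4, s5, s6}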